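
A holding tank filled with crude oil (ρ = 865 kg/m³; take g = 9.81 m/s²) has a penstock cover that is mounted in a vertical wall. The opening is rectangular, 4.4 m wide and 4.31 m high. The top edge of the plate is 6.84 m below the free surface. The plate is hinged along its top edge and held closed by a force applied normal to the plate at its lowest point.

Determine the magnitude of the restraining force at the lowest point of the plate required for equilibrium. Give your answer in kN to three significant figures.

γ = ρg = 865 × 9.81 / 1000 = 8.48565 kN/m³.
The centroid lies 4.31/2 = 2.155 m below the top edge, so the centroid depth is h_c = 6.84 + 2.155 = 8.995 m.
A = 4.4 × 4.31 = 18.964 m².
Resultant F = γ·h_c·A = 8.48565 × 8.995 × 18.964 = 1447.49 kN.
I_c = b·h³/12 = 4.4 × 4.31³/12 = 29.3564 m⁴.
Centre of pressure: y_p = y_c + I_c/(y_c·A) = 8.995 + 29.3564/(8.995 × 18.964) = 8.995 + 0.172096 = 9.1671 m along the plane.
The resultant acts 2.155 + 0.172096 = 2.3271 m (along the plate) below the hinge at the top edge, so the moment about the hinge is M = F × 2.3271 = 1447.49 × 2.3271 = 3368.45 kN·m.
A normal force at the bottom, 4.31 m from the hinge, must supply this moment: P = 3368.45/4.31 = 781.543 kN.

P ≈ 782 kN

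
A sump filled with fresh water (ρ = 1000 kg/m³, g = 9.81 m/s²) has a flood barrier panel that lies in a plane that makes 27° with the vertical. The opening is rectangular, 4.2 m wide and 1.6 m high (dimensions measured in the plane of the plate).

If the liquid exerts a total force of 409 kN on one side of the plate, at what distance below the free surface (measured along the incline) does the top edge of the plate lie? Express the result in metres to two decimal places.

y_top ≈ 6.16 m

γ = ρg = 1000 × 9.81 = 9810 N/m³ = 9.81 kN/m³.
A = 4.2 × 1.6 = 6.72 m².
From F = γ·h_c·A, the centroid depth is h_c = 409/(9.81 × 6.72) = 6.20419 m.
The plate makes 27° with the vertical, i.e. θ = 90° − 27° = 63° to the horizontal. Measuring y along the incline from the free-surface line, vertical depth h = y·sinθ with sinθ = 0.891007.
Along the incline, y_c = h_c/sinθ = 6.20419/0.891007 = 6.96312 m.
The centroid lies 1.6/2 = 0.8 m below the top edge, so the top edge sits at y_top = 6.96312 − 0.8 = 6.16312 m along the incline.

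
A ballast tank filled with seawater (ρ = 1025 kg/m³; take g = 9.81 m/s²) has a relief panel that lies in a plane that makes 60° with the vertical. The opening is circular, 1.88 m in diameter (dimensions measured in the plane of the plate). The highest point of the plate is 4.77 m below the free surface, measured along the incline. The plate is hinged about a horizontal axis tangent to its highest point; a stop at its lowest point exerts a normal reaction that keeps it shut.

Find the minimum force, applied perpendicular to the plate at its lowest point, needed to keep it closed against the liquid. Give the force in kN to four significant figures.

γ = ρg = 1025 × 9.81 / 1000 = 10.05525 kN/m³.
The plate makes 60° with the vertical, i.e. θ = 90° − 60° = 30° to the horizontal. Measuring y along the incline from the free-surface line, vertical depth h = y·sinθ with sinθ = 0.500000.
The centroid is at the centre, 0.94 m below the top of the plate, so y_c = 4.77 + 0.94 = 5.71 m and h_c = 5.71 × 0.500000 = 2.855 m.
A = π(0.94)² = 2.77591 m².
Resultant F = γ·h_c·A = 10.05525 × 2.855 × 2.77591 = 79.6901 kN.
I_c = πr⁴/4 = π × 0.94⁴/4 = 0.613199 m⁴.
Centre of pressure: y_p = y_c + I_c/(y_c·A) = 5.71 + 0.613199/(5.71 × 2.77591) = 5.71 + 0.0386865 = 5.74869 m along the plane.
The resultant acts 0.94 + 0.0386865 = 0.978686 m (along the plate) below the hinge at the top edge, so the moment about the hinge is M = F × 0.978686 = 79.6901 × 0.978686 = 77.9916 kN·m.
A normal force at the bottom, 1.88 m from the hinge, must supply this moment: P = 77.9916/1.88 = 41.4849 kN.

P ≈ 41.48 kN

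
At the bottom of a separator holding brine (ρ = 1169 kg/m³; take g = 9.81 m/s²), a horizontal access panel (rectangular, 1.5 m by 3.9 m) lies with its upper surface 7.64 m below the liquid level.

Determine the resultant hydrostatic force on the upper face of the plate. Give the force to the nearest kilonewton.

F ≈ 513 kN

γ = ρg = 1169 × 9.81 / 1000 = 11.46789 kN/m³.
The plate is horizontal, so pressure is uniform at p = γ·h = 11.46789 × 7.64 = 87.6147 kN/m².
A = 1.5 × 3.9 = 5.85 m².
F = p·A = 87.6147 × 5.85 = 512.546 kN.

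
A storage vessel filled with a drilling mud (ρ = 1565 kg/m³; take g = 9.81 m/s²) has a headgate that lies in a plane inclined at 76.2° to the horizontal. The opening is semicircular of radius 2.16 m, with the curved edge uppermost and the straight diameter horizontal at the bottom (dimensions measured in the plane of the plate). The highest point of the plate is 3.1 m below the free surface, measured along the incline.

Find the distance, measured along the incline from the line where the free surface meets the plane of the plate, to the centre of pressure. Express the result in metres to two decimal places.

y_p = 4.42 m

γ = ρg = 1565 × 9.81 / 1000 = 15.35265 kN/m³.
Let θ = 76.2° be the plate's angle to the horizontal; measure y along the incline from where the plane meets the free surface. Vertical depth h = y·sinθ with sinθ = 0.971134.
The centroid lies 4r/(3π) = 0.916732 m above the diameter, so r − 4r/(3π) = 2.16 − 0.916732 = 1.24327 m below the topmost point, so y_c = 3.1 + 1.24327 = 4.34327 m and h_c = 4.34327 × 0.971134 = 4.2179 m.
A = πr²/2 = π × 2.16²/2 = 7.32871 m².
Resultant F = γ·h_c·A = 15.35265 × 4.2179 × 7.32871 = 474.578 kN.
I_c = (π/8 − 8/(9π))·r⁴ = 0.109757 × 2.16⁴ = 2.38917 m⁴.
Centre of pressure: y_p = y_c + I_c/(y_c·A) = 4.34327 + 2.38917/(4.34327 × 7.32871) = 4.34327 + 0.075059 = 4.41833 m along the plane.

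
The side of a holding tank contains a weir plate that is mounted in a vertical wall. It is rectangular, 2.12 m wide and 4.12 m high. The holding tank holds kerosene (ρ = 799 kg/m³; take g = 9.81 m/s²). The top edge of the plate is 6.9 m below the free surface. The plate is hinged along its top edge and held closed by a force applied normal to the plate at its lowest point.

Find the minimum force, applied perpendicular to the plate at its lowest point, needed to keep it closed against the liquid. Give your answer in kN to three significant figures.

γ = ρg = 799 × 9.81 / 1000 = 7.83819 kN/m³.
The centroid lies 4.12/2 = 2.06 m below the top edge, so the centroid depth is h_c = 6.9 + 2.06 = 8.96 m.
A = 2.12 × 4.12 = 8.7344 m².
Resultant F = γ·h_c·A = 7.83819 × 8.96 × 8.7344 = 613.419 kN.
I_c = b·h³/12 = 2.12 × 4.12³/12 = 12.3551 m⁴.
Centre of pressure: y_p = y_c + I_c/(y_c·A) = 8.96 + 12.3551/(8.96 × 8.7344) = 8.96 + 0.157872 = 9.11787 m along the plane.
The resultant acts 2.06 + 0.157872 = 2.21787 m (along the plate) below the hinge at the top edge, so the moment about the hinge is M = F × 2.21787 = 613.419 × 2.21787 = 1360.48 kN·m.
A normal force at the bottom, 4.12 m from the hinge, must supply this moment: P = 1360.48/4.12 = 330.214 kN.

P ≈ 330 kN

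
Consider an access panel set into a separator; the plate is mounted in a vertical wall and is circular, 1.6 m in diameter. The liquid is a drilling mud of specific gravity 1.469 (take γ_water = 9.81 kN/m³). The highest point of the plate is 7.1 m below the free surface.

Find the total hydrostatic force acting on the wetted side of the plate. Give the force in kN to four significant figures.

F ≈ 228.9 kN

γ = 1.469 × 9.81 = 14.41089 kN/m³.
The centroid is at the centre, 0.8 m below the top of the plate, so the centroid depth is h_c = 7.1 + 0.8 = 7.9 m.
A = π(0.8)² = 2.01062 m².
Resultant F = γ·h_c·A = 14.41089 × 7.9 × 2.01062 = 228.901 kN.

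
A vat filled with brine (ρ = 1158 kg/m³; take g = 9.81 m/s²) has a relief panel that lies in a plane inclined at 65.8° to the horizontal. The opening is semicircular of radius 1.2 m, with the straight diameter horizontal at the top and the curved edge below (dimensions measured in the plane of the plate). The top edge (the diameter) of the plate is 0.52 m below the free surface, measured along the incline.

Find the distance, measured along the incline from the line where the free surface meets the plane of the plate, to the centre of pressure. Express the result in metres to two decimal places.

γ = ρg = 1158 × 9.81 / 1000 = 11.35998 kN/m³.
Let θ = 65.8° be the plate's angle to the horizontal; measure y along the incline from where the plane meets the free surface. Vertical depth h = y·sinθ with sinθ = 0.912120.
The centroid of a semicircle lies 4r/(3π) = 0.509296 m from the diameter, here below the top edge, so y_c = 0.52 + 0.509296 = 1.0293 m and h_c = 1.0293 × 0.912120 = 0.938845 m.
A = πr²/2 = π × 1.2²/2 = 2.26195 m².
Resultant F = γ·h_c·A = 11.35998 × 0.938845 × 2.26195 = 24.1243 kN.
I_c = (π/8 − 8/(9π))·r⁴ = 0.109757 × 1.2⁴ = 0.227592 m⁴.
Centre of pressure: y_p = y_c + I_c/(y_c·A) = 1.0293 + 0.227592/(1.0293 × 2.26195) = 1.0293 + 0.0977534 = 1.12705 m along the plane.

y_p = 1.13 m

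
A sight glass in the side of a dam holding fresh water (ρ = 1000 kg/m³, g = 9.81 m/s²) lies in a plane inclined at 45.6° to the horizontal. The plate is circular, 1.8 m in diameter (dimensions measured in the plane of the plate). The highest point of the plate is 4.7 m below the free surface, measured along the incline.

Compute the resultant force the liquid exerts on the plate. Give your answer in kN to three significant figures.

F ≈ 99.9 kN

γ = ρg = 1000 × 9.81 = 9810 N/m³ = 9.81 kN/m³.
Let θ = 45.6° be the plate's angle to the horizontal; measure y along the incline from where the plane meets the free surface. Vertical depth h = y·sinθ with sinθ = 0.714473.
The centroid is at the centre, 0.9 m below the top of the plate, so y_c = 4.7 + 0.9 = 5.6 m and h_c = 5.6 × 0.714473 = 4.00105 m.
A = π(0.9)² = 2.54469 m².
Resultant F = γ·h_c·A = 9.81 × 4.00105 × 2.54469 = 99.8798 kN.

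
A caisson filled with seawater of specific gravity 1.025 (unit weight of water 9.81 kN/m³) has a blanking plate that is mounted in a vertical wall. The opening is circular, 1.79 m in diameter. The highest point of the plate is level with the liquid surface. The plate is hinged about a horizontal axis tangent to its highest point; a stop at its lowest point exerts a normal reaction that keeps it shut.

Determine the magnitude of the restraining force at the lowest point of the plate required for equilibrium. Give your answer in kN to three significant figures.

γ = 1.025 × 9.81 = 10.05525 kN/m³.
The centroid is at the centre, 0.895 m below the top of the plate, so the centroid depth is h_c = 0.895 m.
A = π(0.895)² = 2.51649 m².
Resultant F = γ·h_c·A = 10.05525 × 0.895 × 2.51649 = 22.647 kN.
I_c = πr⁴/4 = π × 0.895⁴/4 = 0.503944 m⁴.
Centre of pressure: y_p = y_c + I_c/(y_c·A) = 0.895 + 0.503944/(0.895 × 2.51649) = 0.895 + 0.223751 = 1.11875 m along the plane.
The resultant acts 0.895 + 0.223751 = 1.11875 m (along the plate) below the hinge at the top edge, so the moment about the hinge is M = F × 1.11875 = 22.647 × 1.11875 = 25.3363 kN·m.
A normal force at the bottom, 1.79 m from the hinge, must supply this moment: P = 25.3363/1.79 = 14.1544 kN.

P ≈ 14.2 kN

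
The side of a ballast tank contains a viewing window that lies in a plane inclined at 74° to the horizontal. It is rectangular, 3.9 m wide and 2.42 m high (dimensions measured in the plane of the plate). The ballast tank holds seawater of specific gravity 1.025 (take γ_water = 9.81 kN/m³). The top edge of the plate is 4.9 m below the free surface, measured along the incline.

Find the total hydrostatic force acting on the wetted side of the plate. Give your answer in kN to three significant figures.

γ = 1.025 × 9.81 = 10.05525 kN/m³.
Let θ = 74° be the plate's angle to the horizontal; measure y along the incline from where the plane meets the free surface. Vertical depth h = y·sinθ with sinθ = 0.961262.
The centroid lies 2.42/2 = 1.21 m below the top edge, so y_c = 4.9 + 1.21 = 6.11 m and h_c = 6.11 × 0.961262 = 5.87331 m.
A = 3.9 × 2.42 = 9.438 m².
Resultant F = γ·h_c·A = 10.05525 × 5.87331 × 9.438 = 557.386 kN.

F ≈ 557 kN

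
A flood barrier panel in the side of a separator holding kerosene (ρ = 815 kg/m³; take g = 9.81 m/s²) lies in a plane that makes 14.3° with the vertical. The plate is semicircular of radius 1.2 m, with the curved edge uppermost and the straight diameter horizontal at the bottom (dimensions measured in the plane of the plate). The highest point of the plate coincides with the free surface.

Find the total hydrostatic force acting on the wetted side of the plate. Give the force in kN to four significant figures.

F ≈ 12.10 kN

γ = ρg = 815 × 9.81 / 1000 = 7.99515 kN/m³.
The plate makes 14.3° with the vertical, i.e. θ = 90° − 14.3° = 75.7° to the horizontal. Measuring y along the incline from the free-surface line, vertical depth h = y·sinθ with sinθ = 0.969016.
The centroid lies 4r/(3π) = 0.509296 m above the diameter, so r − 4r/(3π) = 1.2 − 0.509296 = 0.690704 m below the topmost point, so y_c = 0.690704 m and h_c = 0.690704 × 0.969016 = 0.669303 m.
A = πr²/2 = π × 1.2²/2 = 2.26195 m².
Resultant F = γ·h_c·A = 7.99515 × 0.669303 × 2.26195 = 12.1041 kN.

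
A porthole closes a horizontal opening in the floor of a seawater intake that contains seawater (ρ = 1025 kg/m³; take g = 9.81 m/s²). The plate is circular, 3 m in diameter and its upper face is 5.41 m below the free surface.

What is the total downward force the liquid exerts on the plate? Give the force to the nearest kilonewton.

γ = ρg = 1025 × 9.81 / 1000 = 10.05525 kN/m³.
The plate is horizontal, so pressure is uniform at p = γ·h = 10.05525 × 5.41 = 54.3989 kN/m².
A = π(1.5)² = 7.06858 m².
F = p·A = 54.3989 × 7.06858 = 384.523 kN.

F ≈ 385 kN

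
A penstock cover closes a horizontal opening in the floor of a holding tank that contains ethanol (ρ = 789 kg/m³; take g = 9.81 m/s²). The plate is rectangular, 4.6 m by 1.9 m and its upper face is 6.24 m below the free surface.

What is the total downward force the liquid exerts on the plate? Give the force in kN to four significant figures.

γ = ρg = 789 × 9.81 / 1000 = 7.74009 kN/m³.
The plate is horizontal, so pressure is uniform at p = γ·h = 7.74009 × 6.24 = 48.2982 kN/m².
A = 4.6 × 1.9 = 8.74 m².
F = p·A = 48.2982 × 8.74 = 422.126 kN.

F ≈ 422.1 kN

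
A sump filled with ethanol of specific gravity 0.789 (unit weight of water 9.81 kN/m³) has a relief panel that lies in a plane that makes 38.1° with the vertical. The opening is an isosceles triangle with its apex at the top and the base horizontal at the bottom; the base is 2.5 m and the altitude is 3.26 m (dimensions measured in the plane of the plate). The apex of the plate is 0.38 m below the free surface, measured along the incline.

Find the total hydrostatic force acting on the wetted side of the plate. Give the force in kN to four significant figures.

F ≈ 63.38 kN

γ = 0.789 × 9.81 = 7.74009 kN/m³.
The plate makes 38.1° with the vertical, i.e. θ = 90° − 38.1° = 51.9° to the horizontal. Measuring y along the incline from the free-surface line, vertical depth h = y·sinθ with sinθ = 0.786935.
With the apex up, the centroid sits 2h/3 = 2 × 3.26/3 = 2.17333 m below the apex, so y_c = 0.38 + 2.17333 = 2.55333 m and h_c = 2.55333 × 0.786935 = 2.0093 m.
A = ½ × 2.5 × 3.26 = 4.075 m².
Resultant F = γ·h_c·A = 7.74009 × 2.0093 × 4.075 = 63.3751 kN.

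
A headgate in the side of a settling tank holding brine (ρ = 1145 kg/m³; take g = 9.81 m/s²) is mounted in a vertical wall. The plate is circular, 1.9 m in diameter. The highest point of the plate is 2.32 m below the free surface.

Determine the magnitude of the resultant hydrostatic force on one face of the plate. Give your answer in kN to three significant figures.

γ = ρg = 1145 × 9.81 / 1000 = 11.23245 kN/m³.
The centroid is at the centre, 0.95 m below the top of the plate, so the centroid depth is h_c = 2.32 + 0.95 = 3.27 m.
A = π(0.95)² = 2.83529 m².
Resultant F = γ·h_c·A = 11.23245 × 3.27 × 2.83529 = 104.141 kN.

F ≈ 104 kN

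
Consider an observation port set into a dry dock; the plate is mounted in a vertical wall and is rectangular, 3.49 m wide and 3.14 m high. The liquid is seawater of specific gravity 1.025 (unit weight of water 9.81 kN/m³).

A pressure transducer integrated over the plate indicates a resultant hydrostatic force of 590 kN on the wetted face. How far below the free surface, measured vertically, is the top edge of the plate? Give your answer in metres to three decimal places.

d_top ≈ 3.784 m

γ = 1.025 × 9.81 = 10.05525 kN/m³.
A = 3.49 × 3.14 = 10.9586 m².
From F = γ·h_c·A, the centroid depth is h_c = 590/(10.05525 × 10.9586) = 5.35432 m.
The centroid lies 3.14/2 = 1.57 m below the top edge, so the top edge sits at h_top = 5.35432 − 1.57 = 3.78432 m below the surface.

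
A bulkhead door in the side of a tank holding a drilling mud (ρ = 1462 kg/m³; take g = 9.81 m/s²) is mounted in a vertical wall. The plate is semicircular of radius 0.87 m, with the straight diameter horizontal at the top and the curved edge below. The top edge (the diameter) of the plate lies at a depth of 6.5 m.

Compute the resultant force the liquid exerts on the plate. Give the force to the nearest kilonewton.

F ≈ 117 kN

γ = ρg = 1462 × 9.81 / 1000 = 14.34222 kN/m³.
The centroid of a semicircle lies 4r/(3π) = 0.369239 m from the diameter, here below the top edge, so the centroid depth is h_c = 6.5 + 0.369239 = 6.86924 m.
A = πr²/2 = π × 0.87²/2 = 1.18894 m².
Resultant F = γ·h_c·A = 14.34222 × 6.86924 × 1.18894 = 117.135 kN.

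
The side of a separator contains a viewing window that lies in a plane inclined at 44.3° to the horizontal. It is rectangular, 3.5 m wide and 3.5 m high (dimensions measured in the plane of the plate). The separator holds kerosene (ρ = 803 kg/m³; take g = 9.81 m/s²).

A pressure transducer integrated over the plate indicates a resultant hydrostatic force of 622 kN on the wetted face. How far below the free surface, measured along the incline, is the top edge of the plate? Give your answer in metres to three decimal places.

y_top ≈ 7.479 m

γ = ρg = 803 × 9.81 / 1000 = 7.87743 kN/m³.
A = 3.5 × 3.5 = 12.25 m².
From F = γ·h_c·A, the centroid depth is h_c = 622/(7.87743 × 12.25) = 6.44569 m.
Let θ = 44.3° be the plate's angle to the horizontal; measure y along the incline from where the plane meets the free surface. Vertical depth h = y·sinθ with sinθ = 0.698415.
Along the incline, y_c = h_c/sinθ = 6.44569/0.698415 = 9.22903 m.
The centroid lies 3.5/2 = 1.75 m below the top edge, so the top edge sits at y_top = 9.22903 − 1.75 = 7.47903 m along the incline.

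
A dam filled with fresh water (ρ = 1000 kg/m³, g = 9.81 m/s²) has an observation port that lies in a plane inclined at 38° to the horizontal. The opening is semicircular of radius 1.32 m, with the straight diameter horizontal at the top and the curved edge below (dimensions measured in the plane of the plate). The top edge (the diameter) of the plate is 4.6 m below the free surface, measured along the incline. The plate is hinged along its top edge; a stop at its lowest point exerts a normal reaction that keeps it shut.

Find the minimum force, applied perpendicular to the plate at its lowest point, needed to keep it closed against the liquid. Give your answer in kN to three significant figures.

γ = ρg = 1000 × 9.81 = 9810 N/m³ = 9.81 kN/m³.
Let θ = 38° be the plate's angle to the horizontal; measure y along the incline from where the plane meets the free surface. Vertical depth h = y·sinθ with sinθ = 0.615661.
The centroid of a semicircle lies 4r/(3π) = 0.560225 m from the diameter, here below the top edge, so y_c = 4.6 + 0.560225 = 5.16022 m and h_c = 5.16022 × 0.615661 = 3.17695 m.
A = πr²/2 = π × 1.32²/2 = 2.73696 m².
Resultant F = γ·h_c·A = 9.81 × 3.17695 × 2.73696 = 85.2998 kN.
I_c = (π/8 − 8/(9π))·r⁴ = 0.109757 × 1.32⁴ = 0.333218 m⁴.
Centre of pressure: y_p = y_c + I_c/(y_c·A) = 5.16022 + 0.333218/(5.16022 × 2.73696) = 5.16022 + 0.0235935 = 5.18381 m along the plane.
The resultant acts 0.560225 + 0.0235935 = 0.583819 m (along the plate) below the hinge at the top edge, so the moment about the hinge is M = F × 0.583819 = 85.2998 × 0.583819 = 49.7996 kN·m.
A normal force at the bottom, 1.32 m from the hinge, must supply this moment: P = 49.7996/1.32 = 37.727 kN.

P ≈ 37.7 kN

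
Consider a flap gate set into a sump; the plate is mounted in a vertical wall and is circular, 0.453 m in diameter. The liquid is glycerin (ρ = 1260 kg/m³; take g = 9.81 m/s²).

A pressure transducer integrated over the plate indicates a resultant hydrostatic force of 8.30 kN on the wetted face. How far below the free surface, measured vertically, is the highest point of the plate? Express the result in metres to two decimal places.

γ = ρg = 1260 × 9.81 / 1000 = 12.3606 kN/m³.
A = π(0.2265)² = 0.161171 m².
From F = γ·h_c·A, the centroid depth is h_c = 8.30/(12.3606 × 0.161171) = 4.16631 m.
The centroid is at the centre, 0.2265 m below the top of the plate, so the highest point sits at h_top = 4.16631 − 0.2265 = 3.93981 m below the surface.

d_top ≈ 3.94 m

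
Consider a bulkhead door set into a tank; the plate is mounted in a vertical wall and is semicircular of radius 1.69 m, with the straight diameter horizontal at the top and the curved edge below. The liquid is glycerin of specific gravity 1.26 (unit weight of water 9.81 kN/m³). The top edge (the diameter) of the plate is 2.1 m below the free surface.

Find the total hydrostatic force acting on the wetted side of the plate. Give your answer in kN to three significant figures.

F ≈ 156 kN

γ = 1.26 × 9.81 = 12.3606 kN/m³.
The centroid of a semicircle lies 4r/(3π) = 0.717258 m from the diameter, here below the top edge, so the centroid depth is h_c = 2.1 + 0.717258 = 2.81726 m.
A = πr²/2 = π × 1.69²/2 = 4.48635 m².
Resultant F = γ·h_c·A = 12.3606 × 2.81726 × 4.48635 = 156.228 kN.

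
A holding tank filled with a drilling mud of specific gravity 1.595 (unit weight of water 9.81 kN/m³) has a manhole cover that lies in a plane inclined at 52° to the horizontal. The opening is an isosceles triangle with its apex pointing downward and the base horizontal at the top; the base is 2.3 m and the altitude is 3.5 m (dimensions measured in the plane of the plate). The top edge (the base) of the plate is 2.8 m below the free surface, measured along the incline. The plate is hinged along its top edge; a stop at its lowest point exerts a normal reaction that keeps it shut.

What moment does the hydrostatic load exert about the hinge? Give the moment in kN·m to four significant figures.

γ = 1.595 × 9.81 = 15.64695 kN/m³.
Let θ = 52° be the plate's angle to the horizontal; measure y along the incline from where the plane meets the free surface. Vertical depth h = y·sinθ with sinθ = 0.788011.
With the apex down, the centroid sits h/3 = 3.5/3 = 1.16667 m below the base (the top edge), so y_c = 2.8 + 1.16667 = 3.96667 m and h_c = 3.96667 × 0.788011 = 3.12578 m.
A = ½ × 2.3 × 3.5 = 4.025 m².
Resultant F = γ·h_c·A = 15.64695 × 3.12578 × 4.025 = 196.858 kN.
I_c = b·h³/36 = 2.3 × 3.5³/36 = 2.73924 m⁴.
Centre of pressure: y_p = y_c + I_c/(y_c·A) = 3.96667 + 2.73924/(3.96667 × 4.025) = 3.96667 + 0.171569 = 4.13824 m along the plane.
The resultant acts 1.16667 + 0.171569 = 1.33824 m (along the plate) below the hinge at the top edge, so the moment about the hinge is M = F × 1.33824 = 196.858 × 1.33824 = 263.443 kN·m.

M ≈ 263.4 kN·m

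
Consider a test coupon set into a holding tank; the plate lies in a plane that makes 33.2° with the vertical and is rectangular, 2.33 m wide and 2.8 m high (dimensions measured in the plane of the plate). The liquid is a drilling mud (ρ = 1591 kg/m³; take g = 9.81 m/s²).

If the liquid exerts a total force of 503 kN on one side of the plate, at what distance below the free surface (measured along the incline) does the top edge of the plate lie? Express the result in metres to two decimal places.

γ = ρg = 1591 × 9.81 / 1000 = 15.60771 kN/m³.
A = 2.33 × 2.8 = 6.524 m².
From F = γ·h_c·A, the centroid depth is h_c = 503/(15.60771 × 6.524) = 4.93986 m.
The plate makes 33.2° with the vertical, i.e. θ = 90° − 33.2° = 56.8° to the horizontal. Measuring y along the incline from the free-surface line, vertical depth h = y·sinθ with sinθ = 0.836764.
Along the incline, y_c = h_c/sinθ = 4.93986/0.836764 = 5.90353 m.
The centroid lies 2.8/2 = 1.4 m below the top edge, so the top edge sits at y_top = 5.90353 − 1.4 = 4.50353 m along the incline.

y_top ≈ 4.50 m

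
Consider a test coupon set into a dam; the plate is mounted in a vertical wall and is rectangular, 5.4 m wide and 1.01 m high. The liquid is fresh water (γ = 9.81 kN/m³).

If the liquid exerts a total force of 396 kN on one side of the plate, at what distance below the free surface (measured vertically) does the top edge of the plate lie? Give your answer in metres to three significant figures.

γ = 9.81 kN/m³.
A = 5.4 × 1.01 = 5.454 m².
From F = γ·h_c·A, the centroid depth is h_c = 396/(9.81 × 5.454) = 7.40135 m.
The centroid lies 1.01/2 = 0.505 m below the top edge, so the top edge sits at h_top = 7.40135 − 0.505 = 6.89635 m below the surface.

d_top ≈ 6.90 m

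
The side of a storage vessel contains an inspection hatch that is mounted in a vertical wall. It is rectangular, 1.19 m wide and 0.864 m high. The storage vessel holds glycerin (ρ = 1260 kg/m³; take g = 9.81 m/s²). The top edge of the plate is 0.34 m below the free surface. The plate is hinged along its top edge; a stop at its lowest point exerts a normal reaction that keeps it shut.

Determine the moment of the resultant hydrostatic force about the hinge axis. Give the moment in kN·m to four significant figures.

M ≈ 5.029 kN·m

γ = ρg = 1260 × 9.81 / 1000 = 12.3606 kN/m³.
The centroid lies 0.864/2 = 0.432 m below the top edge, so the centroid depth is h_c = 0.34 + 0.432 = 0.772 m.
A = 1.19 × 0.864 = 1.02816 m².
Resultant F = γ·h_c·A = 12.3606 × 0.772 × 1.02816 = 9.8111 kN.
I_c = b·h³/12 = 1.19 × 0.864³/12 = 0.0639598 m⁴.
Centre of pressure: y_p = y_c + I_c/(y_c·A) = 0.772 + 0.0639598/(0.772 × 1.02816) = 0.772 + 0.0805803 = 0.85258 m along the plane.
The resultant acts 0.432 + 0.0805803 = 0.51258 m (along the plate) below the hinge at the top edge, so the moment about the hinge is M = F × 0.51258 = 9.8111 × 0.51258 = 5.02897 kN·m.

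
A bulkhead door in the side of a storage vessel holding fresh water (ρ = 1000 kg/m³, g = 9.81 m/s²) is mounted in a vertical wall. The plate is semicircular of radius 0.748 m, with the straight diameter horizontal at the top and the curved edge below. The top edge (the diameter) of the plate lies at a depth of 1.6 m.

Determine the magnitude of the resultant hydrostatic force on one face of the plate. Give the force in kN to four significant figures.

γ = ρg = 1000 × 9.81 = 9810 N/m³ = 9.81 kN/m³.
The centroid of a semicircle lies 4r/(3π) = 0.317461 m from the diameter, here below the top edge, so the centroid depth is h_c = 1.6 + 0.317461 = 1.91746 m.
A = πr²/2 = π × 0.748²/2 = 0.878867 m².
Resultant F = γ·h_c·A = 9.81 × 1.91746 × 0.878867 = 16.5317 kN.

F ≈ 16.53 kN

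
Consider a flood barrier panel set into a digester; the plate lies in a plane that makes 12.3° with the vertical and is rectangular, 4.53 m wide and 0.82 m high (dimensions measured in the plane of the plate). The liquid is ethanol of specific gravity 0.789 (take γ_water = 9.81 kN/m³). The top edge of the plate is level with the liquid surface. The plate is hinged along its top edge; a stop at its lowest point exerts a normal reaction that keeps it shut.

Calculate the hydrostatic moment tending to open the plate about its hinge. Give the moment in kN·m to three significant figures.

M ≈ 6.30 kN·m

γ = 0.789 × 9.81 = 7.74009 kN/m³.
The plate makes 12.3° with the vertical, i.e. θ = 90° − 12.3° = 77.7° to the horizontal. Measuring y along the incline from the free-surface line, vertical depth h = y·sinθ with sinθ = 0.977046.
The centroid lies 0.82/2 = 0.41 m below the top edge, so y_c = 0.41 m and h_c = 0.41 × 0.977046 = 0.400589 m.
A = 4.53 × 0.82 = 3.7146 m².
Resultant F = γ·h_c·A = 7.74009 × 0.400589 × 3.7146 = 11.5175 kN.
I_c = b·h³/12 = 4.53 × 0.82³/12 = 0.208141 m⁴.
Centre of pressure: y_p = y_c + I_c/(y_c·A) = 0.41 + 0.208141/(0.41 × 3.7146) = 0.41 + 0.136666 = 0.546666 m along the plane.
The resultant acts 0.41 + 0.136666 = 0.546666 m (along the plate) below the hinge at the top edge, so the moment about the hinge is M = F × 0.546666 = 11.5175 × 0.546666 = 6.29623 kN·m.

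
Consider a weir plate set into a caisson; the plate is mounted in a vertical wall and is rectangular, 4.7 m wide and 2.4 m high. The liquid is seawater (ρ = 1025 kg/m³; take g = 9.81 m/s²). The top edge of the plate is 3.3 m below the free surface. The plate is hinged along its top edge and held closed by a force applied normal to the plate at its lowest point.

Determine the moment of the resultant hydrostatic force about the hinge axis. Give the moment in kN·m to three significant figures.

γ = ρg = 1025 × 9.81 / 1000 = 10.05525 kN/m³.
The centroid lies 2.4/2 = 1.2 m below the top edge, so the centroid depth is h_c = 3.3 + 1.2 = 4.5 m.
A = 4.7 × 2.4 = 11.28 m².
Resultant F = γ·h_c·A = 10.05525 × 4.5 × 11.28 = 510.404 kN.
I_c = b·h³/12 = 4.7 × 2.4³/12 = 5.4144 m⁴.
Centre of pressure: y_p = y_c + I_c/(y_c·A) = 4.5 + 5.4144/(4.5 × 11.28) = 4.5 + 0.106667 = 4.60667 m along the plane.
The resultant acts 1.2 + 0.106667 = 1.30667 m (along the plate) below the hinge at the top edge, so the moment about the hinge is M = F × 1.30667 = 510.404 × 1.30667 = 666.93 kN·m.

M ≈ 667 kN·m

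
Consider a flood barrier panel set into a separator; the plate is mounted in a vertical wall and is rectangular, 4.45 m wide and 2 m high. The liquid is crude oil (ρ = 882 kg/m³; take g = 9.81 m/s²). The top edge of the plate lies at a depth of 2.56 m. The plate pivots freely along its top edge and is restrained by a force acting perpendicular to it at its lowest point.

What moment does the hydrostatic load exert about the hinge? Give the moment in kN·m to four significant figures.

γ = ρg = 882 × 9.81 / 1000 = 8.65242 kN/m³.
The centroid lies 2/2 = 1 m below the top edge, so the centroid depth is h_c = 2.56 + 1 = 3.56 m.
A = 4.45 × 2 = 8.9 m².
Resultant F = γ·h_c·A = 8.65242 × 3.56 × 8.9 = 274.143 kN.
I_c = b·h³/12 = 4.45 × 2³/12 = 2.96667 m⁴.
Centre of pressure: y_p = y_c + I_c/(y_c·A) = 3.56 + 2.96667/(3.56 × 8.9) = 3.56 + 0.0936331 = 3.65363 m along the plane.
The resultant acts 1 + 0.0936331 = 1.09363 m (along the plate) below the hinge at the top edge, so the moment about the hinge is M = F × 1.09363 = 274.143 × 1.09363 = 299.811 kN·m.

M ≈ 299.8 kN·m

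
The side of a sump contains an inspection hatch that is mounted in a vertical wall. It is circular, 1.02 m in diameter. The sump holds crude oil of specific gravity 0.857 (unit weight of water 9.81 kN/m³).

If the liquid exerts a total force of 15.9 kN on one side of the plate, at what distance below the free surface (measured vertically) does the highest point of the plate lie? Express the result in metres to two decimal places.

d_top ≈ 1.80 m

γ = 0.857 × 9.81 = 8.40717 kN/m³.
A = π(0.51)² = 0.817128 m².
From F = γ·h_c·A, the centroid depth is h_c = 15.9/(8.40717 × 0.817128) = 2.3145 m.
The centroid is at the centre, 0.51 m below the top of the plate, so the highest point sits at h_top = 2.3145 − 0.51 = 1.8045 m below the surface.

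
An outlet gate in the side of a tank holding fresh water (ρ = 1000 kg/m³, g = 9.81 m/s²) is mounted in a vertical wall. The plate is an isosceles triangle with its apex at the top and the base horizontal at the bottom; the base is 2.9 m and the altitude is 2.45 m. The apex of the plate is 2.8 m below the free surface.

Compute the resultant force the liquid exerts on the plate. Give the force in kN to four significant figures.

γ = ρg = 1000 × 9.81 = 9810 N/m³ = 9.81 kN/m³.
With the apex up, the centroid sits 2h/3 = 2 × 2.45/3 = 1.63333 m below the apex, so the centroid depth is h_c = 2.8 + 1.63333 = 4.43333 m.
A = ½ × 2.9 × 2.45 = 3.5525 m².
Resultant F = γ·h_c·A = 9.81 × 4.43333 × 3.5525 = 154.502 kN.

F ≈ 154.5 kN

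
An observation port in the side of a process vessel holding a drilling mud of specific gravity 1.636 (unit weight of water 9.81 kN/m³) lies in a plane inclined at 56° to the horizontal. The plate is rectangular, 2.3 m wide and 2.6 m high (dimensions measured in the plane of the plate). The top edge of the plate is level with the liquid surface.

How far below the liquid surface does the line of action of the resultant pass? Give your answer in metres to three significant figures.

γ = 1.636 × 9.81 = 16.04916 kN/m³.
Let θ = 56° be the plate's angle to the horizontal; measure y along the incline from where the plane meets the free surface. Vertical depth h = y·sinθ with sinθ = 0.829038.
The centroid lies 2.6/2 = 1.3 m below the top edge, so y_c = 1.3 m and h_c = 1.3 × 0.829038 = 1.07775 m.
A = 2.3 × 2.6 = 5.98 m².
Resultant F = γ·h_c·A = 16.04916 × 1.07775 × 5.98 = 103.436 kN.
I_c = b·h³/12 = 2.3 × 2.6³/12 = 3.36873 m⁴.
Centre of pressure: y_p = y_c + I_c/(y_c·A) = 1.3 + 3.36873/(1.3 × 5.98) = 1.3 + 0.433333 = 1.73333 m along the plane.
Vertically, h_p = y_p·sinθ = 1.73333 × 0.829038 = 1.437 m.

h_p = 1.44 m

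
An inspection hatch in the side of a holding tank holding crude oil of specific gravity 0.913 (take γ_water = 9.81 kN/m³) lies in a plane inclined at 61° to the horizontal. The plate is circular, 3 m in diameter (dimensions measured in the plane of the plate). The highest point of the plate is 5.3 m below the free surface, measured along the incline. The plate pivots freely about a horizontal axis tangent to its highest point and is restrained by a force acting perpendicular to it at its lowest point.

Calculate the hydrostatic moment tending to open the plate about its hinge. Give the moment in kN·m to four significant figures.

M ≈ 595.9 kN·m

γ = 0.913 × 9.81 = 8.95653 kN/m³.
Let θ = 61° be the plate's angle to the horizontal; measure y along the incline from where the plane meets the free surface. Vertical depth h = y·sinθ with sinθ = 0.874620.
The centroid is at the centre, 1.5 m below the top of the plate, so y_c = 5.3 + 1.5 = 6.8 m and h_c = 6.8 × 0.874620 = 5.94742 m.
A = π(1.5)² = 7.06858 m².
Resultant F = γ·h_c·A = 8.95653 × 5.94742 × 7.06858 = 376.531 kN.
I_c = πr⁴/4 = π × 1.5⁴/4 = 3.97608 m⁴.
Centre of pressure: y_p = y_c + I_c/(y_c·A) = 6.8 + 3.97608/(6.8 × 7.06858) = 6.8 + 0.0827207 = 6.88272 m along the plane.
The resultant acts 1.5 + 0.0827207 = 1.58272 m (along the plate) below the hinge at the top edge, so the moment about the hinge is M = F × 1.58272 = 376.531 × 1.58272 = 595.943 kN·m.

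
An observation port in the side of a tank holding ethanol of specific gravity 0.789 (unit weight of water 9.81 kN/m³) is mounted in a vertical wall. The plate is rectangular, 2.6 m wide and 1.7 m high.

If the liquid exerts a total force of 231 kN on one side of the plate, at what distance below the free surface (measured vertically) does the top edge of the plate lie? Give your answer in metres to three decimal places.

d_top ≈ 5.902 m

γ = 0.789 × 9.81 = 7.74009 kN/m³.
A = 2.6 × 1.7 = 4.42 m².
From F = γ·h_c·A, the centroid depth is h_c = 231/(7.74009 × 4.42) = 6.75218 m.
The centroid lies 1.7/2 = 0.85 m below the top edge, so the top edge sits at h_top = 6.75218 − 0.85 = 5.90218 m below the surface.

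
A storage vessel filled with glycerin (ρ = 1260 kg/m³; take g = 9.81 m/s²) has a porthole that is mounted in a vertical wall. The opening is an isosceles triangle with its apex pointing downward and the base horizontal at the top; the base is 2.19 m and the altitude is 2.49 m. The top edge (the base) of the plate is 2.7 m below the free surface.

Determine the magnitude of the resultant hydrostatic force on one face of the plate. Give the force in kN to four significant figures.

F ≈ 119.0 kN

γ = ρg = 1260 × 9.81 / 1000 = 12.3606 kN/m³.
With the apex down, the centroid sits h/3 = 2.49/3 = 0.83 m below the base (the top edge), so the centroid depth is h_c = 2.7 + 0.83 = 3.53 m.
A = ½ × 2.19 × 2.49 = 2.72655 m².
Resultant F = γ·h_c·A = 12.3606 × 3.53 × 2.72655 = 118.967 kN.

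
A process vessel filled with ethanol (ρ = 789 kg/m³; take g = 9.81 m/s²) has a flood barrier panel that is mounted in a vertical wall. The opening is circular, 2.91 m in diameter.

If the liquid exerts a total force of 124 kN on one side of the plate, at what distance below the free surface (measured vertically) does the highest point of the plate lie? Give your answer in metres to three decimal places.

γ = ρg = 789 × 9.81 / 1000 = 7.74009 kN/m³.
A = π(1.455)² = 6.65083 m².
From F = γ·h_c·A, the centroid depth is h_c = 124/(7.74009 × 6.65083) = 2.40879 m.
The centroid is at the centre, 1.455 m below the top of the plate, so the highest point sits at h_top = 2.40879 − 1.455 = 0.95379 m below the surface.

d_top ≈ 0.954 m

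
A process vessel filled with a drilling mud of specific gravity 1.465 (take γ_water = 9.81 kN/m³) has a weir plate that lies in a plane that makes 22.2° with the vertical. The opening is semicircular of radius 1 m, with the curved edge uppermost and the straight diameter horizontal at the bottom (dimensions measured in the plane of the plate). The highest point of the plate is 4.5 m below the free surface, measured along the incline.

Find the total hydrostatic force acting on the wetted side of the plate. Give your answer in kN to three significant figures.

F ≈ 106 kN

γ = 1.465 × 9.81 = 14.37165 kN/m³.
The plate makes 22.2° with the vertical, i.e. θ = 90° − 22.2° = 67.8° to the horizontal. Measuring y along the incline from the free-surface line, vertical depth h = y·sinθ with sinθ = 0.925871.
The centroid lies 4r/(3π) = 0.424413 m above the diameter, so r − 4r/(3π) = 1 − 0.424413 = 0.575587 m below the topmost point, so y_c = 4.5 + 0.575587 = 5.07559 m and h_c = 5.07559 × 0.925871 = 4.69934 m.
A = πr²/2 = π × 1²/2 = 1.5708 m².
Resultant F = γ·h_c·A = 14.37165 × 4.69934 × 1.5708 = 106.088 kN.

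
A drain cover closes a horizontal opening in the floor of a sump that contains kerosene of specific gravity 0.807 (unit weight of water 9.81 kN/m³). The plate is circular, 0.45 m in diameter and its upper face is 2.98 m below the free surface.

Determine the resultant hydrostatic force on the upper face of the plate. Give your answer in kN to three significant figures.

F ≈ 3.75 kN

γ = 0.807 × 9.81 = 7.91667 kN/m³.
The plate is horizontal, so pressure is uniform at p = γ·h = 7.91667 × 2.98 = 23.5917 kN/m².
A = π(0.225)² = 0.159043 m².
F = p·A = 23.5917 × 0.159043 = 3.75209 kN.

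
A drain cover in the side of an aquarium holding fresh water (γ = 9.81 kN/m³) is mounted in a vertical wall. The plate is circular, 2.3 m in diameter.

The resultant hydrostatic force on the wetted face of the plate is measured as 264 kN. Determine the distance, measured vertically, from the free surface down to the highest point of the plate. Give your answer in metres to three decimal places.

γ = 9.81 kN/m³.
A = π(1.15)² = 4.15476 m².
From F = γ·h_c·A, the centroid depth is h_c = 264/(9.81 × 4.15476) = 6.47722 m.
The centroid is at the centre, 1.15 m below the top of the plate, so the highest point sits at h_top = 6.47722 − 1.15 = 5.32722 m below the surface.

d_top ≈ 5.327 m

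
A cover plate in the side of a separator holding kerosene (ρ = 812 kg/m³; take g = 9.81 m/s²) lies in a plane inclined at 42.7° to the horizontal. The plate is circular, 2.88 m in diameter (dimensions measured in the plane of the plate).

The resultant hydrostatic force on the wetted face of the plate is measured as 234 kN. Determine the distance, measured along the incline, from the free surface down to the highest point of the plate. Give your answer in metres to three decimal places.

y_top ≈ 5.209 m

γ = ρg = 812 × 9.81 / 1000 = 7.96572 kN/m³.
A = π(1.44)² = 6.51441 m².
From F = γ·h_c·A, the centroid depth is h_c = 234/(7.96572 × 6.51441) = 4.50937 m.
Let θ = 42.7° be the plate's angle to the horizontal; measure y along the incline from where the plane meets the free surface. Vertical depth h = y·sinθ with sinθ = 0.678160.
Along the incline, y_c = h_c/sinθ = 4.50937/0.678160 = 6.64942 m.
The centroid is at the centre, 1.44 m below the top of the plate, so the highest point sits at y_top = 6.64942 − 1.44 = 5.20942 m along the incline.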